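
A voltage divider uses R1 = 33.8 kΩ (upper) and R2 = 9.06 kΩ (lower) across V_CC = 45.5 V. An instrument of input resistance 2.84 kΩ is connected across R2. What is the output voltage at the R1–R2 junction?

First combine the lower leg with the load: R2 ‖ R_L = 2.162 kΩ.
Voltage divider with the loaded lower leg: V_out = 45.5 × 2.162/(33.8 + 2.162) = 45.5 × 0.06012 = 2.736 V.
(Unloaded it would be 9.62 V; the load pulls it down.)

V_out ≈ 2.74 V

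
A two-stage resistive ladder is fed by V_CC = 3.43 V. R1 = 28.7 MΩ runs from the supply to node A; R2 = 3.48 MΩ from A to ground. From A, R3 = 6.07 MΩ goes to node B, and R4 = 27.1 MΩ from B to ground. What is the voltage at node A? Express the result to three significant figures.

Looking into the second stage from A: R3 + R4 = 33.17 MΩ appears in parallel with R2.
Effective lower resistance at A: R2 ‖ 33.17 = 3.150 MΩ.
First divider: V_A = V_CC · 3.150/(28.7 + 3.150) = 0.3392 V.

V_A ≈ 0.339 V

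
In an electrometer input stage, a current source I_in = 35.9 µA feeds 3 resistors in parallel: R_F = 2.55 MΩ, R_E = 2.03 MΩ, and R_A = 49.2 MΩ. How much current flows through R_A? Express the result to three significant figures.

Total conductance ΣG = 1/2.55 + 1/2.03 + 1/49.2 = 0.9051 (units of 1/MΩ).
R_A takes the fraction G_k/ΣG = 0.02033/0.9051 = 0.02246, so I = 35.9 × 0.02246 = 0.8062 µA.

I ≈ 0.806 µA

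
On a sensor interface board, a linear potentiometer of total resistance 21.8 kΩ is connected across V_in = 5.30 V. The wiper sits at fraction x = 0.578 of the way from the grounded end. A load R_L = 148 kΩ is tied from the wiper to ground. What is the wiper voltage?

V_out ≈ 2.96 V

The pot divides into 9.200 kΩ above the wiper and 12.60 kΩ below.
Lower segment in parallel with the load: 12.60 ‖ 148 = 11.61 kΩ.
Loaded-divider output: V_out = 5.30 × 0.5580 = 2.957 V.
(Unloaded: V_out = x·V_in = 3.06 V.)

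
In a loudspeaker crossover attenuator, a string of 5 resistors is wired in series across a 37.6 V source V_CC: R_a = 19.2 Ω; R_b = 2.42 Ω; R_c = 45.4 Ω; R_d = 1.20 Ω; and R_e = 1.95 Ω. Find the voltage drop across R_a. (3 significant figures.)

ΣR = 19.2 + 2.42 + 45.4 + 1.20 + 1.95 = 70.17 Ω.
By the voltage-divider rule, V = 37.6 × 19.20/70.17 = 10.29 V.

V ≈ 10.3 V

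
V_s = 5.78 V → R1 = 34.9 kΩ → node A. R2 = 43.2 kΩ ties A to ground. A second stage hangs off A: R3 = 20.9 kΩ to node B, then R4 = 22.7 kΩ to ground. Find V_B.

Looking into the second stage from A: R3 + R4 = 43.60 kΩ appears in parallel with R2.
Effective lower resistance at A: R2 ‖ 43.60 = 21.70 kΩ.
So V_A = 5.78 × 0.3834 = 2.216 V.
V_B = V_A × 0.5206 = 1.154 V.

V_B ≈ 1.15 V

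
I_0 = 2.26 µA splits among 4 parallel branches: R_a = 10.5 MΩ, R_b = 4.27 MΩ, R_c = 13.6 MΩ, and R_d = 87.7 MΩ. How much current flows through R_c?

Total conductance ΣG = 1/10.5 + 1/4.27 + 1/13.6 + 1/87.7 = 0.4144 (units of 1/MΩ).
Current divider: I(R_c) = I_0 · G_k/ΣG = 2.26 × (0.07353/0.4144) = 2.26 × 0.1775 = 0.4010 µA.

I ≈ 0.401 µA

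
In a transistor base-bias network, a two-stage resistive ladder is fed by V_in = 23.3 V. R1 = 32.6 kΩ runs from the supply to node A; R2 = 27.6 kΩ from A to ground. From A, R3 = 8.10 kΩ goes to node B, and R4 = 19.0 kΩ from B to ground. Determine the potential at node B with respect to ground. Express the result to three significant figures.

The second stage (R3 + R4 = 27.10 kΩ) loads node A in parallel with R2.
Effective lower resistance at A: R2 ‖ 27.10 = 13.67 kΩ.
So V_A = 23.3 × 0.2955 = 6.885 V.
Then the unloaded second divider: V_B = V_A × R4/(R3+R4) = 6.885 × 0.7011 = 4.827 V.

V_B ≈ 4.83 V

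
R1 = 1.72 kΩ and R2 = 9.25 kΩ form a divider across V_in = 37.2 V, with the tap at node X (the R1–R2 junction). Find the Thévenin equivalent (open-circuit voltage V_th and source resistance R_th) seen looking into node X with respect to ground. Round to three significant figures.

V_th ≈ 31.4 V, R_th ≈ 1.45 kΩ

Open-circuit (no load on X): V_th = V_in · R2/(R1 + R2) = 37.2 × 9.25/(1.720 + 9.25) = 31.37 V.
With V_in suppressed (replaced by a short), R_th = R1 ‖ R2 = (1.720 × 9.25)/(1.720 + 9.25) = 1.450 kΩ.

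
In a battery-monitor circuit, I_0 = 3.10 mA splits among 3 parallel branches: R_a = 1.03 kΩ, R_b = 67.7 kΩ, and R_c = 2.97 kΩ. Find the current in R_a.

I ≈ 2.28 mA

Conductances: ΣG = 1/1.03 + 1/67.7 + 1/2.97 = 1.322 (1/kΩ).
R_a takes the fraction G_k/ΣG = 0.9709/1.322 = 0.7342, so I = 3.10 × 0.7342 = 2.276 mA.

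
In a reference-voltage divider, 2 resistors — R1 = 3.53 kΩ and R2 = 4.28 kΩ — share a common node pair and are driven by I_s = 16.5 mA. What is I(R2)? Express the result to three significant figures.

I ≈ 7.46 mA

For two parallel branches, I_k = I_s · (other R)/(sum of R).
So I = 16.5 × 3.53/7.810 = 7.458 mA.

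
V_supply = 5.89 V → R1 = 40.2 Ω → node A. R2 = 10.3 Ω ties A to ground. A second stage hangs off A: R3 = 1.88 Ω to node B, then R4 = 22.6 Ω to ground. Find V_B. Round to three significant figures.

Node A sees R2 in parallel with the series input of stage 2, R3 + R4 = 24.48 Ω.
R2 ‖ (R3+R4) = 7.250 Ω.
So V_A = 5.89 × 0.1528 = 0.8999 V.
Then the unloaded second divider: V_B = V_A × R4/(R3+R4) = 0.8999 × 0.9232 = 0.8308 V.

V_B ≈ 0.831 V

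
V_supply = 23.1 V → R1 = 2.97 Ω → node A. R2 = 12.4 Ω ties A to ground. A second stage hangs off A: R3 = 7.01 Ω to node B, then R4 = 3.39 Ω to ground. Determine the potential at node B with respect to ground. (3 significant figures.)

Node A sees R2 in parallel with the series input of stage 2, R3 + R4 = 10.40 Ω.
Effective lower resistance at A: R2 ‖ 10.40 = 5.656 Ω.
V_A = 23.1 × 5.656/(2.97 + 5.656) = 15.15 V.
Then the unloaded second divider: V_B = V_A × R4/(R3+R4) = 15.15 × 0.3260 = 4.937 V.

V_B ≈ 4.94 V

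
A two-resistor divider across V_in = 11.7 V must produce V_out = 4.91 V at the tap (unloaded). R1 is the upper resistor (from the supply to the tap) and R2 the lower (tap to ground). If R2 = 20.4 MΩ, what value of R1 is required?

The divider ratio is R2/(R1+R2) = 4.91/11.7 = 0.4197.
So R1 = R2 · (V_in/V_out − 1) = 20.4 × (11.7/4.91 − 1) = 20.4 × 1.383 = 28.21 MΩ.

R1 ≈ 28.2 MΩ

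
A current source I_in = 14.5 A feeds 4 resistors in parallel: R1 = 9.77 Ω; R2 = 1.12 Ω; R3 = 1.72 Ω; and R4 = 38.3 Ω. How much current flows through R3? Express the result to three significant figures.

I ≈ 5.26 A

Conductances: ΣG = 1/9.77 + 1/1.12 + 1/1.72 + 1/38.3 = 1.603 (1/Ω).
Current divider: I(R3) = I_in · G_k/ΣG = 14.5 × (0.5814/1.603) = 14.5 × 0.3628 = 5.260 A.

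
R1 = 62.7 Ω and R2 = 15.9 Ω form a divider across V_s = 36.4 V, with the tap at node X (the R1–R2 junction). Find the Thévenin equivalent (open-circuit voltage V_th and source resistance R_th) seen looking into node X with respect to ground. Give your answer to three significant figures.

V_th ≈ 7.36 V, R_th ≈ 12.7 Ω

With X open, the divider is unloaded: V_th = 36.4 × 15.9/78.60 = 7.363 V.
Looking into X with the source shorted: R_th = R1·R2/(R1+R2) = 62.70 × 15.9/78.60 = 12.68 Ω.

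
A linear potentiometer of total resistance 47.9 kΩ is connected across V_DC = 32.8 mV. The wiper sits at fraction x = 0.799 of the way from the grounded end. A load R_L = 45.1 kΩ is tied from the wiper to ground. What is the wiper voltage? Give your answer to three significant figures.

Lower segment x·R_p = 38.27 kΩ; upper segment (1−x)·R_p = 9.628 kΩ.
Lower segment in parallel with the load: 38.27 ‖ 45.1 = 20.70 kΩ.
Then V_out = V_DC · 20.70/(9.628 + 20.70) = 22.39 mV.

V_out ≈ 22.4 mV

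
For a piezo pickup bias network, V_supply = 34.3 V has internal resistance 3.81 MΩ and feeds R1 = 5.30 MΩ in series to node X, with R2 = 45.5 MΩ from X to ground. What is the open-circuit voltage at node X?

V_th ≈ 28.6 V

R1' = 3.81 + 5.30 = 9.110 MΩ (source resistance + R1).
With X open, the divider is unloaded: V_th = 34.3 × 45.5/54.61 = 28.58 V.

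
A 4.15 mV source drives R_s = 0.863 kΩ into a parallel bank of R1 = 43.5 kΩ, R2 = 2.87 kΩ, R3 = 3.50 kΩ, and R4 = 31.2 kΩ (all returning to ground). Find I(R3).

I ≈ 0.744 µA

Parallel bank: R_p = 1/(1/43.5 + 1/2.87 + 1/3.50 + 1/31.2) = 1.451 kΩ.
V_A = 4.15 × 1.451/2.314 = 2.602 mV.
I(R3) = V_A / R3 = 2.602/3.50 = 0.7435 µA.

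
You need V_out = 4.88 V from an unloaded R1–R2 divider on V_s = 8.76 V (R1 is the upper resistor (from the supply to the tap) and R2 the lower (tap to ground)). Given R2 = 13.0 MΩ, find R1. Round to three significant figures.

R1 ≈ 10.3 MΩ

The divider ratio is R2/(R1+R2) = 4.88/8.76 = 0.5571.
Rearranging, R1 = R2·(1−k)/k = 13.0 × 0.7951 = 10.34 MΩ.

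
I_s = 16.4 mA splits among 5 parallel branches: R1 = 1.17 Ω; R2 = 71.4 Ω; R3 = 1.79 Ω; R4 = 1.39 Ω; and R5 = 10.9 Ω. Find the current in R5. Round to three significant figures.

ΣG = 1/1.17 + 1/71.4 + 1/1.79 + 1/1.39 + 1/10.9 = 2.239.
By the current-divider rule, I = I_s · G_k/ΣG = 16.4 × 0.04098 = 0.6721 mA.

I ≈ 0.672 mA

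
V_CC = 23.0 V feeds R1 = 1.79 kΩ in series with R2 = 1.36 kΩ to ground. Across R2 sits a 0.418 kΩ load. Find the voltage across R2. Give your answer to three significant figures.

The load sits in parallel with R2, giving an effective lower resistance R2' = R2·R_L/(R2+R_L) = 0.3197 kΩ.
Now apply the divider: V_out = 23.0 × 0.1516 = 3.486 V.

V_out ≈ 3.49 V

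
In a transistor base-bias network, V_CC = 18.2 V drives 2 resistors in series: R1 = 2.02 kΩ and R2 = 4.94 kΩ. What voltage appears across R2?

V ≈ 12.9 V

Series total: ΣR = 2.02 + 4.94 = 6.960 kΩ.
By the voltage-divider rule, V = 18.2 × 4.940/6.960 = 12.92 V.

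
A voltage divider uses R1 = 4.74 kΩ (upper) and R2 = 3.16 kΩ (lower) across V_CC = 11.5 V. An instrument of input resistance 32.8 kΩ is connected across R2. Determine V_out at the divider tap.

V_out ≈ 4.35 V

First combine the lower leg with the load: R2 ‖ R_L = 2.882 kΩ.
Now apply the divider: V_out = 11.5 × 0.3781 = 4.349 V.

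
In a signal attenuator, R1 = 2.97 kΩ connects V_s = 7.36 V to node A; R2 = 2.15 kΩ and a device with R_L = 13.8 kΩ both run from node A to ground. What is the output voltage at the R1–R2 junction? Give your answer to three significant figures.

V_out ≈ 2.83 V

R2 ‖ R_L = (2.15 × 13.8)/(2.15 + 13.8) = 1.860 kΩ.
Then V_out = V_s · R2'/(R1 + R2') = 7.36 × 1.860/4.830 = 2.834 V.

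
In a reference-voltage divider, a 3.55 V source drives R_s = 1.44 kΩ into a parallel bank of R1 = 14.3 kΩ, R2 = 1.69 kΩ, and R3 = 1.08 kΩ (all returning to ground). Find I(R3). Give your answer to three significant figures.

Parallel bank: R_p = 1/(1/14.3 + 1/1.69 + 1/1.08) = 0.6299 kΩ.
V_A by voltage divider: V_A = 3.55 × 0.6299/(1.44 + 0.6299) = 1.080 V.
Branch current I = V_A/R3 = 1.080/1.08 = 1.000 mA.

I ≈ 1.00 mA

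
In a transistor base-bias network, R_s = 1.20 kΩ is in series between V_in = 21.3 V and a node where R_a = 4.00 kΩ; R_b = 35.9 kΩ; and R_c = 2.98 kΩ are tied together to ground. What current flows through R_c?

I ≈ 4.12 mA

Equivalent of the parallel group: R_p = 1.630 kΩ.
Node voltage V_A = V_in · R_p/(R_s + R_p) = 21.3 × 0.5760 = 12.27 V.
Branch current I = V_A/R_c = 12.27/2.98 = 4.117 mA.
(Equivalently: I_total = 7.526 mA, then current-divider fraction G_k/ΣG = 0.5470.)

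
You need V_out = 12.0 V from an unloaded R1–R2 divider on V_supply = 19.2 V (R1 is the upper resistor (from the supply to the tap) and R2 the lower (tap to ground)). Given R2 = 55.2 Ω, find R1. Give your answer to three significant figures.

R1 ≈ 33.1 Ω

The divider ratio is R2/(R1+R2) = 12.0/19.2 = 0.6250.
So R1 = R2 · (V_supply/V_out − 1) = 55.2 × (19.2/12.0 − 1) = 55.2 × 0.6000 = 33.12 Ω.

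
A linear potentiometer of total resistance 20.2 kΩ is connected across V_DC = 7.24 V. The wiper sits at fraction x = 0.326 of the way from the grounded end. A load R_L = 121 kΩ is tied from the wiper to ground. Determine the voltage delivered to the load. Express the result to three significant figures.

Split the track: R_lower = x·R_p = 6.585 kΩ, R_upper = (1−x)·R_p = 13.61 kΩ.
R_L loads the lower segment: effective lower R = 6.245 kΩ.
Loaded-divider output: V_out = 7.24 × 0.3145 = 2.277 V.

V_out ≈ 2.28 V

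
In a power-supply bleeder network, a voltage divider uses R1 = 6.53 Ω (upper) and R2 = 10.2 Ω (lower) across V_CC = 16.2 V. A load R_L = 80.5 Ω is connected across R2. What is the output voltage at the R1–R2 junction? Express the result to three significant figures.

V_out ≈ 9.41 V

The load sits in parallel with R2, giving an effective lower resistance R2' = R2·R_L/(R2+R_L) = 9.053 Ω.
Voltage divider with the loaded lower leg: V_out = 16.2 × 9.053/(6.53 + 9.053) = 16.2 × 0.5810 = 9.411 V.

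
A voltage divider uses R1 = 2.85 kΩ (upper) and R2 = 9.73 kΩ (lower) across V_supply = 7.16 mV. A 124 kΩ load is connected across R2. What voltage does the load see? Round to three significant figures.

First combine the lower leg with the load: R2 ‖ R_L = 9.022 kΩ.
Voltage divider with the loaded lower leg: V_out = 7.16 × 9.022/(2.85 + 9.022) = 7.16 × 0.7599 = 5.441 mV.

V_out ≈ 5.44 mV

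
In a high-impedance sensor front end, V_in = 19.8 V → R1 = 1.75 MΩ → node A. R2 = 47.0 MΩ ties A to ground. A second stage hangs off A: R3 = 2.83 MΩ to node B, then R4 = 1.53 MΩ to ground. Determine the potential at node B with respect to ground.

Looking into the second stage from A: R3 + R4 = 4.360 MΩ appears in parallel with R2.
R2 ‖ (R3+R4) = 3.990 MΩ.
V_A = 19.8 × 3.990/(1.75 + 3.990) = 13.76 V.
V_B = V_A × 0.3509 = 4.830 V.

V_B ≈ 4.83 V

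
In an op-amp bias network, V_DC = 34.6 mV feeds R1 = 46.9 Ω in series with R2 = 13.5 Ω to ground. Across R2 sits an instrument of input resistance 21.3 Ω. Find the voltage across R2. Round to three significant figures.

The load sits in parallel with R2, giving an effective lower resistance R2' = R2·R_L/(R2+R_L) = 8.263 Ω.
Then V_out = V_DC · R2'/(R1 + R2') = 34.6 × 8.263/55.16 = 5.183 mV.

V_out ≈ 5.18 mV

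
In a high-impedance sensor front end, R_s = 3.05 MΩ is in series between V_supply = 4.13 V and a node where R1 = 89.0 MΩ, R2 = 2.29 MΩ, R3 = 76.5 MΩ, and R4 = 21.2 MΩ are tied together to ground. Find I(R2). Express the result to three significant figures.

I ≈ 0.707 µA

Combine the parallel branches: R_p = (1/89.0 + 1/2.29 + 1/76.5 + 1/21.2)⁻¹ = 1.968 MΩ.
V_A = 4.13 × 1.968/5.018 = 1.620 V.
Branch current I = V_A/R2 = 1.620/2.29 = 0.7073 µA.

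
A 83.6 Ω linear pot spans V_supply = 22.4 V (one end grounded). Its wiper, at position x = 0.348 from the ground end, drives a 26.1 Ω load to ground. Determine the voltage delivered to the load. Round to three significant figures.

Split the track: R_lower = x·R_p = 29.09 Ω, R_upper = (1−x)·R_p = 54.51 Ω.
R_L loads the lower segment: effective lower R = 13.76 Ω.
Loaded-divider output: V_out = 22.4 × 0.2015 = 4.514 V.
(Unloaded: V_out = x·V_supply = 7.80 V.)

V_out ≈ 4.51 V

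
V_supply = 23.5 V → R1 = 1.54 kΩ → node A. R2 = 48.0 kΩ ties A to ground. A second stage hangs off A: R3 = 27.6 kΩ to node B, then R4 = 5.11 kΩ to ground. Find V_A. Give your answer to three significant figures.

Node A sees R2 in parallel with the series input of stage 2, R3 + R4 = 32.71 kΩ.
Effective lower resistance at A: R2 ‖ 32.71 = 19.45 kΩ.
First divider: V_A = V_supply · 19.45/(1.54 + 19.45) = 21.78 V.

V_A ≈ 21.8 V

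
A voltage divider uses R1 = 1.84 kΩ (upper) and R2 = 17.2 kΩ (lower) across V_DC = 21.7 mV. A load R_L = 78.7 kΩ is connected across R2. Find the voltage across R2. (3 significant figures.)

The load sits in parallel with R2, giving an effective lower resistance R2' = R2·R_L/(R2+R_L) = 14.12 kΩ.
Voltage divider with the loaded lower leg: V_out = 21.7 × 14.12/(1.84 + 14.12) = 21.7 × 0.8847 = 19.20 mV.
(Unloaded it would be 19.6 mV; the load pulls it down.)

V_out ≈ 19.2 mV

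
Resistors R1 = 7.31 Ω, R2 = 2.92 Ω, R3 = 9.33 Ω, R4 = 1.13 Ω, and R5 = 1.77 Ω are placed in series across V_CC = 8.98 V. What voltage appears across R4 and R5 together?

Series total: ΣR = 7.31 + 2.92 + 9.33 + 1.13 + 1.77 = 22.46 Ω.
R_{R4..R5} = 1.13 + 1.77 = 2.900 Ω.
V = V_CC · R/ΣR = 8.98 × 0.1291 = 1.159 V.

V ≈ 1.16 V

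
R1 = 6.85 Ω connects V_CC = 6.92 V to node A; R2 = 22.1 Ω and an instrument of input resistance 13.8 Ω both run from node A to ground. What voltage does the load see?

First combine the lower leg with the load: R2 ‖ R_L = 8.495 Ω.
Now apply the divider: V_out = 6.92 × 0.5536 = 3.831 V.
(Unloaded it would be 5.28 V; the load pulls it down.)

V_out ≈ 3.83 V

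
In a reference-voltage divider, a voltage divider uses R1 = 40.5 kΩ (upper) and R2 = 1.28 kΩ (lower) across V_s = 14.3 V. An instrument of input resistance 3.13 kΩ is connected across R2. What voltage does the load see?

V_out ≈ 0.314 V

The load sits in parallel with R2, giving an effective lower resistance R2' = R2·R_L/(R2+R_L) = 0.9085 kΩ.
Now apply the divider: V_out = 14.3 × 0.02194 = 0.3137 V.
(Unloaded it would be 0.438 V; the load pulls it down.)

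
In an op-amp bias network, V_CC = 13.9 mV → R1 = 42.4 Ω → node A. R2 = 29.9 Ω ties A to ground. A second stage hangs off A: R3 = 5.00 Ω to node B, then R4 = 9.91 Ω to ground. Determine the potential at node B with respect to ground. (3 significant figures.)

The second stage (R3 + R4 = 14.91 Ω) loads node A in parallel with R2.
R2 ‖ (R3+R4) = 9.949 Ω.
First divider: V_A = V_CC · 9.949/(42.4 + 9.949) = 2.642 mV.
Stage 2 is unloaded, so V_B = V_A · R4/(R3+R4) = 2.642 × 9.91/14.91 = 1.756 mV.

V_B ≈ 1.76 mV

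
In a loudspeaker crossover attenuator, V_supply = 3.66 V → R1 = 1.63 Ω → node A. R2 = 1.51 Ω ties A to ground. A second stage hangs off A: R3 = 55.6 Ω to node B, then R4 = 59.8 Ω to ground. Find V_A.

Looking into the second stage from A: R3 + R4 = 115.4 Ω appears in parallel with R2.
R2 ‖ (R3+R4) = 1.490 Ω.
So V_A = 3.66 × 0.4776 = 1.748 V.

V_A ≈ 1.75 V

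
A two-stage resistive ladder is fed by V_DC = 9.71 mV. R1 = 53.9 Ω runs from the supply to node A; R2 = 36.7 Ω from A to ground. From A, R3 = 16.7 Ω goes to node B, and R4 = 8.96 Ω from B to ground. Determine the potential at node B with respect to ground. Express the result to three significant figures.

Node A sees R2 in parallel with the series input of stage 2, R3 + R4 = 25.66 Ω.
R2 ‖ (R3+R4) = 15.10 Ω.
First divider: V_A = V_DC · 15.10/(53.9 + 15.10) = 2.125 mV.
Stage 2 is unloaded, so V_B = V_A · R4/(R3+R4) = 2.125 × 8.96/25.66 = 0.7420 mV.

V_B ≈ 0.742 mV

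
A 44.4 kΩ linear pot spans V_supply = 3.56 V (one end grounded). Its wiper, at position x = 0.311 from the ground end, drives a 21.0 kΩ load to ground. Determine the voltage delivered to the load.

Lower segment x·R_p = 13.81 kΩ; upper segment (1−x)·R_p = 30.59 kΩ.
Lower segment in parallel with the load: 13.81 ‖ 21.0 = 8.331 kΩ.
Then V_out = V_supply · 8.331/(30.59 + 8.331) = 0.7620 V.
(Unloaded: V_out = x·V_supply = 1.11 V.)

V_out ≈ 0.762 V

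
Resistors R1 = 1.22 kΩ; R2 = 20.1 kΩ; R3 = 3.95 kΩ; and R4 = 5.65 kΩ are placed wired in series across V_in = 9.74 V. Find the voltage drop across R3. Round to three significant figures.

V ≈ 1.24 V

Total series resistance ΣR = 1.22 + 20.1 + 3.95 + 5.65 = 30.92 kΩ.
Voltage divider: V = V_in · (3.950 / 30.92) = 9.74 × 0.1277 = 1.244 V.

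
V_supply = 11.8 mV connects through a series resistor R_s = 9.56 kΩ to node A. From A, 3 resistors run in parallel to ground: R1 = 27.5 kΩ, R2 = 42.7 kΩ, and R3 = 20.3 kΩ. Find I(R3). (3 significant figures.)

I ≈ 0.285 µA

Equivalent of the parallel group: R_p = 9.171 kΩ.
Node voltage V_A = V_supply · R_p/(R_s + R_p) = 11.8 × 0.4896 = 5.777 mV.
Branch current I = V_A/R3 = 5.777/20.3 = 0.2846 µA.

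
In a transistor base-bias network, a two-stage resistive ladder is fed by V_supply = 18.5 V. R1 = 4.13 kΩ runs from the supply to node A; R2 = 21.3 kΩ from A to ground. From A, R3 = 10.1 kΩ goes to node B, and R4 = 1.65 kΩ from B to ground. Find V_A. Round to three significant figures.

V_A ≈ 12.0 V

Looking into the second stage from A: R3 + R4 = 11.75 kΩ appears in parallel with R2.
Effective lower resistance at A: R2 ‖ 11.75 = 7.573 kΩ.
First divider: V_A = V_supply · 7.573/(4.13 + 7.573) = 11.97 V.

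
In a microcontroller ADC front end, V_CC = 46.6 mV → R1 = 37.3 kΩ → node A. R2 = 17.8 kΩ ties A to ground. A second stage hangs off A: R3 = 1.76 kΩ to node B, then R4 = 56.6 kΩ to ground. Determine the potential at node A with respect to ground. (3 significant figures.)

V_A ≈ 12.5 mV

Looking into the second stage from A: R3 + R4 = 58.36 kΩ appears in parallel with R2.
R2 ‖ (R3+R4) = 13.64 kΩ.
V_A = 46.6 × 13.64/(37.3 + 13.64) = 12.48 mV.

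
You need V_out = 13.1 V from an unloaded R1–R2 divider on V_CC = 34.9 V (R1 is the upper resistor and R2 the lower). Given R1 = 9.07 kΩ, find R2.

Required fraction k = V_out/V_CC = 0.3754.
So R2 = R1 · V_out/(V_CC − V_out) = 9.07 × 13.1/(34.9 − 13.1) = 9.07 × 0.6009 = 5.450 kΩ.

R2 ≈ 5.45 kΩ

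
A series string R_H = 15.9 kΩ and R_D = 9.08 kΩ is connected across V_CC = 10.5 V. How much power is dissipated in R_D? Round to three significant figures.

P ≈ 1.60 mW

The common current is I = 10.5/24.98 = 0.4203 mA.
P(R_D) = I²·R_D = (0.4203)² × 9.08 = 1.604 mW.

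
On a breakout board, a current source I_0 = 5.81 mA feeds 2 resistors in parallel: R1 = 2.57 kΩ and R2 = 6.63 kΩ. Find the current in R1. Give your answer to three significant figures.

Two-branch current divider: I_k = I_0 · R_other/(R_1 + R_2).
So I = 5.81 × 6.63/9.200 = 4.187 mA.

I ≈ 4.19 mA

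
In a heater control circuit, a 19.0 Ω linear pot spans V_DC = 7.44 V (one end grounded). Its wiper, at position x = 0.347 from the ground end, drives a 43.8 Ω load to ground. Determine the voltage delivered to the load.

Lower segment x·R_p = 6.593 Ω; upper segment (1−x)·R_p = 12.41 Ω.
(x·R_p) ‖ R_L = 5.730 Ω.
Loaded-divider output: V_out = 7.44 × 0.3159 = 2.351 V.
(Unloaded: V_out = x·V_DC = 2.58 V.)

V_out ≈ 2.35 V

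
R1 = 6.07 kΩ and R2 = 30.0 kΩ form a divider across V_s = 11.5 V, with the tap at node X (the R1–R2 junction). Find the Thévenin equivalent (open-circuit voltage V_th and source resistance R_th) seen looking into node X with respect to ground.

V_th ≈ 9.56 V, R_th ≈ 5.05 kΩ

With X open, the divider is unloaded: V_th = 11.5 × 30.0/36.07 = 9.565 V.
Looking into X with the source shorted: R_th = R1·R2/(R1+R2) = 6.070 × 30.0/36.07 = 5.049 kΩ.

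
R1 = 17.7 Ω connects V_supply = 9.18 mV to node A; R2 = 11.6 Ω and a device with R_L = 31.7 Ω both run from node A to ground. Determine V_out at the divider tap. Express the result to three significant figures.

V_out ≈ 2.98 mV

The load sits in parallel with R2, giving an effective lower resistance R2' = R2·R_L/(R2+R_L) = 8.492 Ω.
Voltage divider with the loaded lower leg: V_out = 9.18 × 8.492/(17.7 + 8.492) = 9.18 × 0.3242 = 2.976 mV.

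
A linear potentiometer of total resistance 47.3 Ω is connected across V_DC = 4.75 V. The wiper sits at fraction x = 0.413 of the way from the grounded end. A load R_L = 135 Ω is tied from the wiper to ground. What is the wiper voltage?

The pot divides into 27.77 Ω above the wiper and 19.53 Ω below.
(x·R_p) ‖ R_L = 17.07 Ω.
Then V_out = V_DC · 17.07/(27.77 + 17.07) = 1.808 V.
(Unloaded: V_out = x·V_DC = 1.96 V.)

V_out ≈ 1.81 V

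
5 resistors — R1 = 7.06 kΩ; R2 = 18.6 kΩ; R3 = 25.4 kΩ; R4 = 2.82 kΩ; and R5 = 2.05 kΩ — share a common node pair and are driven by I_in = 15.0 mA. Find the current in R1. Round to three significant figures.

Total conductance ΣG = 1/7.06 + 1/18.6 + 1/25.4 + 1/2.82 + 1/2.05 = 1.077 (units of 1/kΩ).
By the current-divider rule, I = I_in · G_k/ΣG = 15.0 × 0.1315 = 1.972 mA.

I ≈ 1.97 mA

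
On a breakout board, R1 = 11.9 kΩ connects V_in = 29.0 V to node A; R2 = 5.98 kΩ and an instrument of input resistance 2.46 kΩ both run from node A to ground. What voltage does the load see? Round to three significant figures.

V_out ≈ 3.70 V

First combine the lower leg with the load: R2 ‖ R_L = 1.743 kΩ.
Voltage divider with the loaded lower leg: V_out = 29.0 × 1.743/(11.9 + 1.743) = 29.0 × 0.1278 = 3.705 V.
(Unloaded it would be 9.70 V; the load pulls it down.)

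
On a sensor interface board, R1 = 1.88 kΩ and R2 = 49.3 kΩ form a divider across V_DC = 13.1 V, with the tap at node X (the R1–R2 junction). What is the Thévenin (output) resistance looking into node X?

With V_DC suppressed (replaced by a short), R_th = R1 ‖ R2 = (1.880 × 49.3)/(1.880 + 49.3) = 1.811 kΩ.

R_th ≈ 1.81 kΩ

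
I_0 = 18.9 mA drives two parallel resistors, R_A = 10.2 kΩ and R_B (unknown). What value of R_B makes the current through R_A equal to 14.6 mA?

R_B ≈ 34.6 kΩ

Two-branch current divider: I_A = I_0 · R_B/(R_A + R_B).
With f = 0.7725, R_B = R_A · f/(1−f) = 10.2 × 3.395 = 34.63 kΩ.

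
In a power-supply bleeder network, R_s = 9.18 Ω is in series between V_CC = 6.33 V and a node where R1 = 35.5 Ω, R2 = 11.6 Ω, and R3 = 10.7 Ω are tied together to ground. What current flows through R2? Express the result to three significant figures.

I ≈ 0.188 A

Equivalent of the parallel group: R_p = 4.812 Ω.
V_A = 6.33 × 4.812/13.99 = 2.177 V.
Branch current I = V_A/R2 = 2.177/11.6 = 0.1877 A.
(Check via current divider: I_total = 0.4524 A; share G_k/ΣG = 0.4148 → same result.)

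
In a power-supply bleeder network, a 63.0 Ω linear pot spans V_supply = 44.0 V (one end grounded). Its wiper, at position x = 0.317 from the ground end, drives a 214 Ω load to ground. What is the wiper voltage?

The pot divides into 43.03 Ω above the wiper and 19.97 Ω below.
Lower segment in parallel with the load: 19.97 ‖ 214 = 18.27 Ω.
Then V_out = V_supply · 18.27/(43.03 + 18.27) = 13.11 V.

V_out ≈ 13.1 V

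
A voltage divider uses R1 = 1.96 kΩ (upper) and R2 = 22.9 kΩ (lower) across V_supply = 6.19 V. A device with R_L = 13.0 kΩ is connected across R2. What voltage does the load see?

V_out ≈ 5.01 V

R2 ‖ R_L = (22.9 × 13.0)/(22.9 + 13.0) = 8.292 kΩ.
Voltage divider with the loaded lower leg: V_out = 6.19 × 8.292/(1.96 + 8.292) = 6.19 × 0.8088 = 5.007 V.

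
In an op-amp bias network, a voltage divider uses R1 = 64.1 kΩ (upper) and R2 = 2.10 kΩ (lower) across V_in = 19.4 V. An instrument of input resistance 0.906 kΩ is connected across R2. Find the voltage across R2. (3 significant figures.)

The load sits in parallel with R2, giving an effective lower resistance R2' = R2·R_L/(R2+R_L) = 0.6329 kΩ.
Now apply the divider: V_out = 19.4 × 0.009778 = 0.1897 V.

V_out ≈ 0.190 V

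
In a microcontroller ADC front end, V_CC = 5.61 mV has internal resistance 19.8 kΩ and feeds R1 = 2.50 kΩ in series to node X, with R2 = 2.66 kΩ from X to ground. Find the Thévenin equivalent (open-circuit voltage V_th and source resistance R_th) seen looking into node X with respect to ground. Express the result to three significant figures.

R1' = 19.8 + 2.50 = 22.30 kΩ (source resistance + R1).
Open-circuit (no load on X): V_th = V_CC · R2/(R1' + R2) = 5.61 × 2.66/(22.30 + 2.66) = 0.5979 mV.
Looking into X with the source shorted: R_th = R1'·R2/(R1'+R2) = 22.30 × 2.66/24.96 = 2.377 kΩ.

V_th ≈ 0.598 mV, R_th ≈ 2.38 kΩ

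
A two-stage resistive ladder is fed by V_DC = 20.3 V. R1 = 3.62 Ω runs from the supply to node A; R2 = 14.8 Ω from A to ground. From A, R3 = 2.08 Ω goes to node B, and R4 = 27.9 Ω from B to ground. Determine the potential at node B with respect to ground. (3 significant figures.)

V_B ≈ 13.8 V

Node A sees R2 in parallel with the series input of stage 2, R3 + R4 = 29.98 Ω.
R2 ‖ (R3+R4) = 9.909 Ω.
First divider: V_A = V_DC · 9.909/(3.62 + 9.909) = 14.87 V.
V_B = V_A × 0.9306 = 13.84 V.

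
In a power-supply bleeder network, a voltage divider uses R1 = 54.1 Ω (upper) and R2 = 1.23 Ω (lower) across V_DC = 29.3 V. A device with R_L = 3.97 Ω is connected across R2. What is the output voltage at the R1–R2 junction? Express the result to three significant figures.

The load sits in parallel with R2, giving an effective lower resistance R2' = R2·R_L/(R2+R_L) = 0.9391 Ω.
Then V_out = V_DC · R2'/(R1 + R2') = 29.3 × 0.9391/55.04 = 0.4999 V.
(Unloaded it would be 0.651 V; the load pulls it down.)

V_out ≈ 0.500 V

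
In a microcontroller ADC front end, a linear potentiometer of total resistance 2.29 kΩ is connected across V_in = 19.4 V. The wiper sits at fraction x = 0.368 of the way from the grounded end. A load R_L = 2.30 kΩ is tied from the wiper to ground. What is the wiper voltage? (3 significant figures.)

The pot divides into 1.447 kΩ above the wiper and 0.8427 kΩ below.
Lower segment in parallel with the load: 0.8427 ‖ 2.30 = 0.6167 kΩ.
Then V_out = V_in · 0.6167/(1.447 + 0.6167) = 5.797 V.

V_out ≈ 5.80 V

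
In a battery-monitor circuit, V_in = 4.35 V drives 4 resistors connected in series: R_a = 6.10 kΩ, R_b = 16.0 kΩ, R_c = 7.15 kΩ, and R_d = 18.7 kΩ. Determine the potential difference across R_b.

V ≈ 1.45 V

Series total: ΣR = 6.10 + 16.0 + 7.15 + 18.7 = 47.95 kΩ.
V = V_in · R/ΣR = 4.35 × 0.3337 = 1.452 V.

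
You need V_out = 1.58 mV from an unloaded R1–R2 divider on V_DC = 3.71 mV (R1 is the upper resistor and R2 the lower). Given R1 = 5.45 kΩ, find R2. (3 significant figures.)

Required fraction k = V_out/V_DC = 0.4259.
R2 = R1 · 0.4259/(1 − 0.4259) = 4.043 kΩ.

R2 ≈ 4.04 kΩ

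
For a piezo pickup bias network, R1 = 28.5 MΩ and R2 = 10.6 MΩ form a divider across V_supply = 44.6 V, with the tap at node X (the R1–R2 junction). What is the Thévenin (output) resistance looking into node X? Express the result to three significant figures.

R_th ≈ 7.73 MΩ

Looking into X with the source shorted: R_th = R1·R2/(R1+R2) = 28.50 × 10.6/39.10 = 7.726 MΩ.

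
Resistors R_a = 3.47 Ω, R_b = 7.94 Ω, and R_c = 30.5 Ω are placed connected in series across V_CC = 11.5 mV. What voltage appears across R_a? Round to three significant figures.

Series total: ΣR = 3.47 + 7.94 + 30.5 = 41.91 Ω.
Voltage divider: V = V_CC · (3.470 / 41.91) = 11.5 × 0.08280 = 0.9522 mV.

V ≈ 0.952 mV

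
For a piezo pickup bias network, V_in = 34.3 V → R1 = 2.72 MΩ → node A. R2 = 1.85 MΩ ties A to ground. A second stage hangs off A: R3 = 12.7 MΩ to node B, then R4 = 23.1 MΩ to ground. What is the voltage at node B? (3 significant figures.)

Node A sees R2 in parallel with the series input of stage 2, R3 + R4 = 35.80 MΩ.
R2 ‖ (R3+R4) = 1.759 MΩ.
First divider: V_A = V_in · 1.759/(2.72 + 1.759) = 13.47 V.
Stage 2 is unloaded, so V_B = V_A · R4/(R3+R4) = 13.47 × 23.1/35.80 = 8.692 V.

V_B ≈ 8.69 V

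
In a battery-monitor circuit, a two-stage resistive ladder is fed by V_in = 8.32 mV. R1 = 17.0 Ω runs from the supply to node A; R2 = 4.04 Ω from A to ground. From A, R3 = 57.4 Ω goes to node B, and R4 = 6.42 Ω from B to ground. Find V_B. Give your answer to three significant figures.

V_B ≈ 0.153 mV

The second stage (R3 + R4 = 63.82 Ω) loads node A in parallel with R2.
R2 ‖ (R3+R4) = 3.799 Ω.
So V_A = 8.32 × 0.1827 = 1.520 mV.
V_B = V_A × 0.1006 = 0.1529 mV.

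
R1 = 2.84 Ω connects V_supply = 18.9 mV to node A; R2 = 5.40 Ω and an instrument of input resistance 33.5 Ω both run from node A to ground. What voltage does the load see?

V_out ≈ 11.7 mV

R2 ‖ R_L = (5.40 × 33.5)/(5.40 + 33.5) = 4.650 Ω.
Then V_out = V_supply · R2'/(R1 + R2') = 18.9 × 4.650/7.490 = 11.73 mV.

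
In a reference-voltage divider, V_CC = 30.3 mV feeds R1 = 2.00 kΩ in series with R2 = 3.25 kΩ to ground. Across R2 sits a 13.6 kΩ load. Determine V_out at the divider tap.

V_out ≈ 17.2 mV

First combine the lower leg with the load: R2 ‖ R_L = 2.623 kΩ.
Now apply the divider: V_out = 30.3 × 0.5674 = 17.19 mV.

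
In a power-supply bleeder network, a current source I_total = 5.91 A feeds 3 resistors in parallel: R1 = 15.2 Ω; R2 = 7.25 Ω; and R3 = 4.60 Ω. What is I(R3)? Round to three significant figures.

I ≈ 3.05 A

Conductances: ΣG = 1/15.2 + 1/7.25 + 1/4.60 = 0.4211 (1/Ω).
By the current-divider rule, I = I_total · G_k/ΣG = 5.91 × 0.5162 = 3.051 A.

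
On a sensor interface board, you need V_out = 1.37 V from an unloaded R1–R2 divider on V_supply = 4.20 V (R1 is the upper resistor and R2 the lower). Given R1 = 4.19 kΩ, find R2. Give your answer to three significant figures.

The divider ratio is R2/(R1+R2) = 1.37/4.20 = 0.3262.
Rearranging, R2 = R1·k/(1−k) = 4.19 × 0.4841 = 2.028 kΩ.

R2 ≈ 2.03 kΩ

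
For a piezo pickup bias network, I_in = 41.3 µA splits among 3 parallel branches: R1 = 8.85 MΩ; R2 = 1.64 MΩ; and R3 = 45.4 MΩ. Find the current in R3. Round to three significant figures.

Total conductance ΣG = 1/8.85 + 1/1.64 + 1/45.4 = 0.7448 (units of 1/MΩ).
Current divider: I(R3) = I_in · G_k/ΣG = 41.3 × (0.02203/0.7448) = 41.3 × 0.02957 = 1.221 µA.

I ≈ 1.22 µA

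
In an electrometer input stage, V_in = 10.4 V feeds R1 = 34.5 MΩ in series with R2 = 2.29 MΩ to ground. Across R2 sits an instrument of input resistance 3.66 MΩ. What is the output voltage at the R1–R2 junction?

V_out ≈ 0.408 V

First combine the lower leg with the load: R2 ‖ R_L = 1.409 MΩ.
Then V_out = V_in · R2'/(R1 + R2') = 10.4 × 1.409/35.91 = 0.4080 V.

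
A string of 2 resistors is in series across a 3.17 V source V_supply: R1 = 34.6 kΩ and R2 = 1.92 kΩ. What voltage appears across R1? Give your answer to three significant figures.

V ≈ 3.00 V

Series total: ΣR = 34.6 + 1.92 = 36.52 kΩ.
Voltage divider: V = V_supply · (34.60 / 36.52) = 3.17 × 0.9474 = 3.003 V.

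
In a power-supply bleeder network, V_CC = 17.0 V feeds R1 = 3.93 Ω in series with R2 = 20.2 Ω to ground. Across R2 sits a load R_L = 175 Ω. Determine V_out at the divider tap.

R2 ‖ R_L = (20.2 × 175)/(20.2 + 175) = 18.11 Ω.
Then V_out = V_CC · R2'/(R1 + R2') = 17.0 × 18.11/22.04 = 13.97 V.

V_out ≈ 14.0 V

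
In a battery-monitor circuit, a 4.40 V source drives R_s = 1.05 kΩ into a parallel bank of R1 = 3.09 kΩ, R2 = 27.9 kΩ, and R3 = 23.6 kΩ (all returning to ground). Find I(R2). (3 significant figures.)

Parallel bank: R_p = 1/(1/3.09 + 1/27.9 + 1/23.6) = 2.489 kΩ.
V_A by voltage divider: V_A = 4.40 × 2.489/(1.05 + 2.489) = 3.094 V.
I(R2) = V_A / R2 = 3.094/27.9 = 0.1109 mA.

I ≈ 0.111 mA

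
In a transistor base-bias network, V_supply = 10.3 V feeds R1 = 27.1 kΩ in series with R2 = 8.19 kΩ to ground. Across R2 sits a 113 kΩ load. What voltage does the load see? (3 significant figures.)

V_out ≈ 2.26 V

The load sits in parallel with R2, giving an effective lower resistance R2' = R2·R_L/(R2+R_L) = 7.637 kΩ.
Then V_out = V_supply · R2'/(R1 + R2') = 10.3 × 7.637/34.74 = 2.264 V.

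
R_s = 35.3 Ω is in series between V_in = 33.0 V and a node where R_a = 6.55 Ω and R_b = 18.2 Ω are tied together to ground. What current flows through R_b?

I ≈ 0.218 A

Equivalent of the parallel group: R_p = 4.817 Ω.
V_A by voltage divider: V_A = 33.0 × 4.817/(35.3 + 4.817) = 3.962 V.
Branch current I = V_A/R_b = 3.962/18.2 = 0.2177 A.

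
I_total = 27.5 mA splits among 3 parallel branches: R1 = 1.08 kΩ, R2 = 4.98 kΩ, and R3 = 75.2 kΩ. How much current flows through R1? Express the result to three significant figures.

I ≈ 22.3 mA

Total conductance ΣG = 1/1.08 + 1/4.98 + 1/75.2 = 1.140 (units of 1/kΩ).
Current divider: I(R1) = I_total · G_k/ΣG = 27.5 × (0.9259/1.140) = 27.5 × 0.8122 = 22.34 mA.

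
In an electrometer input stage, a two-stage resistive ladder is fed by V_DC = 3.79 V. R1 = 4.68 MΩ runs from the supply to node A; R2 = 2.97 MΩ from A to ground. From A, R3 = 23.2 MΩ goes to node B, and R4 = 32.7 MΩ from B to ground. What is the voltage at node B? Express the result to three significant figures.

V_B ≈ 0.834 V

Node A sees R2 in parallel with the series input of stage 2, R3 + R4 = 55.90 MΩ.
Effective lower resistance at A: R2 ‖ 55.90 = 2.820 MΩ.
First divider: V_A = V_DC · 2.820/(4.68 + 2.820) = 1.425 V.
V_B = V_A × 0.5850 = 0.8336 V.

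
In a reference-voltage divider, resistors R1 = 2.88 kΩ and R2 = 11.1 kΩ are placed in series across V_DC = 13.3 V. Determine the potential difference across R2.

Series total: ΣR = 2.88 + 11.1 = 13.98 kΩ.
Voltage divider: V = V_DC · (11.10 / 13.98) = 13.3 × 0.7940 = 10.56 V.

V ≈ 10.6 V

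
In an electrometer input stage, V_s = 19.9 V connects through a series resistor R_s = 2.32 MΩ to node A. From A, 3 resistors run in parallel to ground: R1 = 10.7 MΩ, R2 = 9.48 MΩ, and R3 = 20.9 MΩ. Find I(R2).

Parallel bank: R_p = 1/(1/10.7 + 1/9.48 + 1/20.9) = 4.052 MΩ.
V_A by voltage divider: V_A = 19.9 × 4.052/(2.32 + 4.052) = 12.65 V.
I(R2) = V_A / R2 = 12.65/9.48 = 1.335 µA.

I ≈ 1.33 µA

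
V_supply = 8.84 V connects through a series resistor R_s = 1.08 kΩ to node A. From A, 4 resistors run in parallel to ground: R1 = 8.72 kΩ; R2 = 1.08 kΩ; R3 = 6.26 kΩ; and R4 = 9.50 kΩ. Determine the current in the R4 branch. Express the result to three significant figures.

Parallel bank: R_p = 1/(1/8.72 + 1/1.08 + 1/6.26 + 1/9.50) = 0.7659 kΩ.
V_A = 8.84 × 0.7659/1.846 = 3.668 V.
I(R4) = V_A / R4 = 3.668/9.50 = 0.3861 mA.

I ≈ 0.386 mA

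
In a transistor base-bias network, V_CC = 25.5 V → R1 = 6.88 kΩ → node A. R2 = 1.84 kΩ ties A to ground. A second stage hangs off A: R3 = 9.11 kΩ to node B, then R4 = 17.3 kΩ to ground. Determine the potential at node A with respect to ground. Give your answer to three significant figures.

The second stage (R3 + R4 = 26.41 kΩ) loads node A in parallel with R2.
Effective lower resistance at A: R2 ‖ 26.41 = 1.720 kΩ.
First divider: V_A = V_CC · 1.720/(6.88 + 1.720) = 5.100 V.

V_A ≈ 5.10 V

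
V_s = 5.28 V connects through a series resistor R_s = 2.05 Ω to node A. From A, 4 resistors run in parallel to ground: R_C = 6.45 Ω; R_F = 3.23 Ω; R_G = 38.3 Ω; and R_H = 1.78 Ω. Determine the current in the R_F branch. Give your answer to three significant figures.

I ≈ 0.518 A

Parallel bank: R_p = 1/(1/6.45 + 1/3.23 + 1/38.3 + 1/1.78) = 0.9501 Ω.
Node voltage V_A = V_s · R_p/(R_s + R_p) = 5.28 × 0.3167 = 1.672 V.
Branch current I = V_A/R_F = 1.672/3.23 = 0.5177 A.
(Equivalently: I_total = 1.760 A, then current-divider fraction G_k/ΣG = 0.2941.)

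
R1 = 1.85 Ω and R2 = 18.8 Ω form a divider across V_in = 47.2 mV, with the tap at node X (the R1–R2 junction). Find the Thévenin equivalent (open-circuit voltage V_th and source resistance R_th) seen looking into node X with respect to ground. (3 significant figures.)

V_th ≈ 43.0 mV, R_th ≈ 1.68 Ω

With X open, the divider is unloaded: V_th = 47.2 × 18.8/20.65 = 42.97 mV.
With V_in suppressed (replaced by a short), R_th = R1 ‖ R2 = (1.850 × 18.8)/(1.850 + 18.8) = 1.684 Ω.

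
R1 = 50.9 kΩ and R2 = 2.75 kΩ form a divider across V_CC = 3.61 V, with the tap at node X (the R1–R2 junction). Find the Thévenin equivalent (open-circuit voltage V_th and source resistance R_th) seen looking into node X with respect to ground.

V_th ≈ 0.185 V, R_th ≈ 2.61 kΩ

With X open, the divider is unloaded: V_th = 3.61 × 2.75/53.65 = 0.1850 V.
With V_CC suppressed (replaced by a short), R_th = R1 ‖ R2 = (50.90 × 2.75)/(50.90 + 2.75) = 2.609 kΩ.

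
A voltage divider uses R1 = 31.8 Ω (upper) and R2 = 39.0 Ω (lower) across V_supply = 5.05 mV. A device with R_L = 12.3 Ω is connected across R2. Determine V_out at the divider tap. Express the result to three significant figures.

The load sits in parallel with R2, giving an effective lower resistance R2' = R2·R_L/(R2+R_L) = 9.351 Ω.
Voltage divider with the loaded lower leg: V_out = 5.05 × 9.351/(31.8 + 9.351) = 5.05 × 0.2272 = 1.148 mV.
(Unloaded it would be 2.78 mV; the load pulls it down.)

V_out ≈ 1.15 mV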